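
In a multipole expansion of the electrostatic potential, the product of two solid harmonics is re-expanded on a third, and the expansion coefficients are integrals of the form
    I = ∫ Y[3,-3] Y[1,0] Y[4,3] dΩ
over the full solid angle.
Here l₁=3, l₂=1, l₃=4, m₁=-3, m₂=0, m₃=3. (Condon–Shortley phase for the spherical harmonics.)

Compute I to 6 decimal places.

-0.162868

Rules hold: Σm=0, L=8 even, 2≤4≤4.
N = 7·3·9 = 189
Δ = 0!·6!·2!/9! = 1/252
Racah Σ t=0..0: t=0:+1/36 = 1/36
⇒ 3j(3 1 4; 0 0 0)² = 4/63, sgn +1
Racah Σ t=0..0: t=0:+1/720 = 1/720
⇒ 3j(3 1 4; -3 0 3)² = 1/36, sgn -1
4πI² = N·(3j₀)²·(3jₘ)² = 1/3
I = -1·√(0.333333/4π) = -0.16286750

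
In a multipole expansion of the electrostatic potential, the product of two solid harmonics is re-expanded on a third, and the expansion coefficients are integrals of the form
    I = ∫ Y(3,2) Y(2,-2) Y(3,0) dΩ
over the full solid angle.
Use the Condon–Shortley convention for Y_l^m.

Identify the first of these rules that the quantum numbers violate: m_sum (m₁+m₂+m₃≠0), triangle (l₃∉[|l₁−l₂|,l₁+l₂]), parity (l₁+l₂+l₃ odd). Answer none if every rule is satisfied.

azimuthal sum: 2 − 2 + 0 = 0  ✓
1 ≤ 3 ≤ 5 (triangle on l)  ✓
L = 3 + 2 + 3 = 8 (even)  ✓

none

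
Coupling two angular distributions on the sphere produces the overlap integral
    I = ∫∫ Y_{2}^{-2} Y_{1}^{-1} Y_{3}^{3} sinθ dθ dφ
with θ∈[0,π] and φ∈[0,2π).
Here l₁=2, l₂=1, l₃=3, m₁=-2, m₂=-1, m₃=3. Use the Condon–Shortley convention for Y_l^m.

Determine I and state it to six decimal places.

Checks pass: Σm=0; 6 even; l₃=3∈[1,3].
(2·2+1)(2·1+1)(2·3+1) = 105
Δ: 0! 4! 2! / 7! → 1/105
sum: t=0:+1/4 = 1/4
3j²(2 1 3; 0 0 0) = Δ·Π!·Σ² = 3/35  (sign -1)
sum: t=0:+1/48 = 1/48
3j²(2 1 3; -2 -1 3) = Δ·Π!·Σ² = 1/7  (sign +1)
combine: 4πI² = 105·3/35·1/7 = 9/7
take √, sign -1: I = -0.31986543

-0.319865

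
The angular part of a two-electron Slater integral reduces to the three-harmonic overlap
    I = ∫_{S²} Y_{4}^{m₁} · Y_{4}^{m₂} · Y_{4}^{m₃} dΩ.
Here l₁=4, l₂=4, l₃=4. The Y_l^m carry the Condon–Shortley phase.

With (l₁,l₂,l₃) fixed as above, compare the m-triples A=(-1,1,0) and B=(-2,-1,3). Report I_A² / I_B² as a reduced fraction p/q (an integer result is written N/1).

81/70

Same 4,4,4: normalisation and zero-m 3j drop out of the ratio.
A: Δ: 4! 4! 4! / 13! → 1/450450; sum: t=1:−1/3456 t=2:+1/144 t=3:−1/96 t=4:+1/864 = -1/384; 3j²(4 4 4; -1 1 0) = Δ·Π!·Σ² = 9/2002  (sign -1)
B: Δ: 4! 4! 4! / 13! → 1/450450; sum: t=2:+1/576 t=3:−1/864 = 1/1728; 3j²(4 4 4; -2 -1 3) = Δ·Π!·Σ² = 5/1287  (sign -1)
I_A²/I_B² = (9/2002)/(5/1287) = 81/70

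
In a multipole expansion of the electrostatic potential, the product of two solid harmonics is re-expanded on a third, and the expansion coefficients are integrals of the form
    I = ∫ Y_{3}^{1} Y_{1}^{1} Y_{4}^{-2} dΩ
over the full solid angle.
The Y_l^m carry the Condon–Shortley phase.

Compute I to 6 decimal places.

0.238414

m-sum 0 ✓  L=8 even ✓  2≤4≤4 ✓
Π(2lᵢ+1) = 7×3×9 = 189
triangle coeff Δ(3,1,4) = 1/252
Σ_t [0,0]: t=0:+1/36 = 1/36
(3j)²=4/63 [(3 1 4; 0 0 0)], sign=+1
Σ_t [0,0]: t=0:+1/96 = 1/96
(3j)²=5/84 [(3 1 4; 1 1 -2)], sign=+1
⇒ 4πI² = 5/7
I = (+1)√(5/7/(4π)) = 0.23841361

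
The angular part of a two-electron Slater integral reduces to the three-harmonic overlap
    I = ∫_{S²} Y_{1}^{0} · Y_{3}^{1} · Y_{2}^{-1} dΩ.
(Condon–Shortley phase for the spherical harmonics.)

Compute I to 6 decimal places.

Rules hold: Σm=0, L=6 even, 2≤2≤4.
N = 3·7·5 = 105
Δ = 2!·0!·4!/7! = 1/105
Racah Σ t=1..1: t=1:−1/4 = -1/4
⇒ 3j(1 3 2; 0 0 0)² = 3/35, sgn -1
Racah Σ t=1..1: t=1:−1/6 = -1/6
⇒ 3j(1 3 2; 0 1 -1)² = 8/105, sgn +1
4πI² = N·(3j₀)²·(3jₘ)² = 24/35
I = -1·√(0.685714/4π) = -0.23359668

-0.233597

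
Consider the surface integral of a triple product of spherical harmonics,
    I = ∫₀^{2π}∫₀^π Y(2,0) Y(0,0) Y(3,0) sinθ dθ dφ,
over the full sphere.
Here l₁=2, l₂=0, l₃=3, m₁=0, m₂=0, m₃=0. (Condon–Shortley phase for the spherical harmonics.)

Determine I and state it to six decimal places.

l₃=3 ∉ [2,2] — triangle fails ⇒ I = 0

0.000000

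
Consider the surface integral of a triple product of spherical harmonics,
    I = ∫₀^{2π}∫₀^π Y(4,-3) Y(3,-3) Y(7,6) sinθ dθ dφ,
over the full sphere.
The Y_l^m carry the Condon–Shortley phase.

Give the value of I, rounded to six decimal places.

Checks pass: Σm=0; 14 even; l₃=7∈[1,7].
(2·4+1)(2·3+1)(2·7+1) = 945
Δ: 0! 8! 6! / 15! → 1/45045
sum: t=0:+1/20736 = 1/20736
3j²(4 3 7; 0 0 0) = Δ·Π!·Σ² = 35/1287  (sign -1)
sum: t=0:+1/3628800 = 1/3628800
3j²(4 3 7; -3 -3 6) = Δ·Π!·Σ² = 4/105  (sign -1)
combine: 4πI² = 945·35/1287·4/105 = 140/143
take √, sign +1: I = 0.27912007

0.279120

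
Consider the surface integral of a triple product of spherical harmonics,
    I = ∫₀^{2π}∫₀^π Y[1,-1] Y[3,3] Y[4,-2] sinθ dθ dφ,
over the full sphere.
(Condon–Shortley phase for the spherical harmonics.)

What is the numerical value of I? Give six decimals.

0.061558

Checks pass: Σm=0; 8 even; l₃=4∈[2,4].
(2·1+1)(2·3+1)(2·4+1) = 189
Δ: 0! 2! 6! / 9! → 1/252
sum: t=0:+1/36 = 1/36
3j²(1 3 4; 0 0 0) = Δ·Π!·Σ² = 4/63  (sign +1)
sum: t=0:+1/1440 = 1/1440
3j²(1 3 4; -1 3 -2) = Δ·Π!·Σ² = 1/252  (sign +1)
combine: 4πI² = 189·4/63·1/252 = 1/21
take √, sign +1: I = 0.06155813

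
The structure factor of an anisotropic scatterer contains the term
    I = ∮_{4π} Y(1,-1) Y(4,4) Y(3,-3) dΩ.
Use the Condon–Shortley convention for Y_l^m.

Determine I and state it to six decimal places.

m-sum 0 ✓  L=8 even ✓  3≤3≤5 ✓
Π(2lᵢ+1) = 3×9×7 = 189
triangle coeff Δ(1,4,3) = 1/252
Σ_t [1,1]: t=1:−1/36 = -1/36
(3j)²=4/63 [(1 4 3; 0 0 0)], sign=+1
Σ_t [2,2]: t=2:+1/1440 = 1/1440
(3j)²=1/9 [(1 4 3; -1 4 -3)], sign=+1
⇒ 4πI² = 4/3
I = (+1)√(4/3/(4π)) = 0.32573501

0.325735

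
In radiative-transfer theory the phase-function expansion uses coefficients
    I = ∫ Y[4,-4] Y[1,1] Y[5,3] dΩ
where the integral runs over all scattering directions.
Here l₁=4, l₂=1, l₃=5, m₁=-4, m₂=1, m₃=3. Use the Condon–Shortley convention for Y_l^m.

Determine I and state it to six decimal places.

-0.049106

Rules hold: Σm=0, L=10 even, 3≤5≤5.
N = 9·3·11 = 297
Δ = 0!·8!·2!/11! = 1/495
Racah Σ t=0..0: t=0:+1/576 = 1/576
⇒ 3j(4 1 5; 0 0 0)² = 5/99, sgn -1
Racah Σ t=0..0: t=0:+1/80640 = 1/80640
⇒ 3j(4 1 5; -4 1 3)² = 1/495, sgn +1
4πI² = N·(3j₀)²·(3jₘ)² = 1/33
I = -1·√(0.030303/4π) = -0.04910640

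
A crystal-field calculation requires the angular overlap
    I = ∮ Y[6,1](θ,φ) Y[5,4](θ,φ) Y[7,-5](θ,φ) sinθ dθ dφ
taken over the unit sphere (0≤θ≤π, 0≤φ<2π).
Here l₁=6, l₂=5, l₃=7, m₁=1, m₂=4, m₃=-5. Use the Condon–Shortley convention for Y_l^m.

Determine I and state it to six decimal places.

Rules hold: Σm=0, L=18 even, 1≤7≤11.
N = 13·11·15 = 2145
Δ = 4!·8!·6!/19! = 1/174594420
Racah Σ t=0..4: t=0:+1/4147200 t=1:−1/207360 t=2:+1/82944 t=3:−1/207360 t=4:+1/4147200 = 1/345600
⇒ 3j(6 5 7; 0 0 0)² = 420/46189, sgn -1
Racah Σ t=3..4: t=3:−1/6220800 t=4:+1/14515200 = -1/10886400
⇒ 3j(6 5 7; 1 4 -5)² = 128/12597, sgn -1
4πI² = N·(3j₀)²·(3jₘ)² = 268800/1356277
I = +1·√(0.19819/4π) = 0.12558434

0.125584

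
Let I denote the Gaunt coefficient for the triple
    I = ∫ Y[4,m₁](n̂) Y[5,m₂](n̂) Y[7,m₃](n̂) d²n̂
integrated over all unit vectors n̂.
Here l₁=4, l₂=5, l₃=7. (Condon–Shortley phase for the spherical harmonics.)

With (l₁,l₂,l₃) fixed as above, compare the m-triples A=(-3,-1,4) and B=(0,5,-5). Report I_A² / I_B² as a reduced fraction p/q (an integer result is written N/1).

98/675

Shared (l₁,l₂,l₃)=(4,5,7): N and (l;000)² cancel in I_A²/I_B².
A: Δ = 2!·6!·8!/17! = 1/6126120; Racah Σ t=1..2: t=1:−1/518400 t=2:+1/345600 = 1/1036800; ⇒ 3j(4 5 7; -3 -1 4)² = 7/2210, sgn -1
B: Δ = 2!·6!·8!/17! = 1/6126120; Racah Σ t=2..2: t=2:+1/3870720 = 1/3870720; ⇒ 3j(4 5 7; 0 5 -5)² = 135/6188, sgn +1
I_A²/I_B² = (7/2210)/(135/6188) = 98/675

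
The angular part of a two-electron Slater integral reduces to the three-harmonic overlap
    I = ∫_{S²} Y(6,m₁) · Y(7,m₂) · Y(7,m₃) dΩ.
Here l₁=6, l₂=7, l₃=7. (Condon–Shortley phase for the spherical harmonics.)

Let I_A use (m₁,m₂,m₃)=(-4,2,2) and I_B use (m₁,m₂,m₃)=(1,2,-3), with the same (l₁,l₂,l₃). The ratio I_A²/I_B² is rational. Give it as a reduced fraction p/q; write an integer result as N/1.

96/49

Same 6,7,7: normalisation and zero-m 3j drop out of the ratio.
A: Δ: 6! 6! 8! / 21! → 1/2444321880; sum: t=4:+1/24883200 t=5:−1/8294400 t=6:+1/24883200 = -1/24883200; 3j²(6 7 7; -4 2 2) = Δ·Π!·Σ² = 420/46189  (sign +1)
B: Δ: 6! 6! 8! / 21! → 1/2444321880; sum: t=1:−1/232243200 t=2:+1/8709120 t=3:−1/2488320 t=4:+1/4147200 t=5:−1/49766400 = -7/99532800; 3j²(6 7 7; 1 2 -3) = Δ·Π!·Σ² = 1715/369512  (sign -1)
I_A²/I_B² = (420/46189)/(1715/369512) = 96/49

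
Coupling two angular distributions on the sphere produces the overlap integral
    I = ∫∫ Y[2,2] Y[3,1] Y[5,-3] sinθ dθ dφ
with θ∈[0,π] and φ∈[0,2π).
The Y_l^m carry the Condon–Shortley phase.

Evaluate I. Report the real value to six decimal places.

Checks pass: Σm=0; 10 even; l₃=5∈[1,5].
(2·2+1)(2·3+1)(2·5+1) = 385
Δ: 0! 4! 6! / 11! → 1/2310
sum: t=0:+1/144 = 1/144
3j²(2 3 5; 0 0 0) = Δ·Π!·Σ² = 10/231  (sign -1)
sum: t=0:+1/1152 = 1/1152
3j²(2 3 5; 2 1 -3) = Δ·Π!·Σ² = 1/33  (sign +1)
combine: 4πI² = 385·10/231·1/33 = 50/99
take √, sign -1: I = -0.20047604

-0.200476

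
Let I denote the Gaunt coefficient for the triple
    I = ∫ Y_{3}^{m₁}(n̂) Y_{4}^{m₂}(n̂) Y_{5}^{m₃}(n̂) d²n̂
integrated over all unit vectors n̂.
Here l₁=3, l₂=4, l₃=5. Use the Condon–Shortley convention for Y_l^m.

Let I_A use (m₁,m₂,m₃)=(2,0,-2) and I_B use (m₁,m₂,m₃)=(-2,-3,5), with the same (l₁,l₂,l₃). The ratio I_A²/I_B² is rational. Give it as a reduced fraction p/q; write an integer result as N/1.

2/21

Same 3,4,5: normalisation and zero-m 3j drop out of the ratio.
A: Δ: 2! 4! 6! / 13! → 1/180180; sum: t=0:+1/576 t=1:−1/864 = 1/1728; 3j²(3 4 5; 2 0 -2) = Δ·Π!·Σ² = 5/1287  (sign -1)
B: Δ: 2! 4! 6! / 13! → 1/180180; sum: t=1:−1/17280 = -1/17280; 3j²(3 4 5; -2 -3 5) = Δ·Π!·Σ² = 35/858  (sign -1)
I_A²/I_B² = (5/1287)/(35/858) = 2/21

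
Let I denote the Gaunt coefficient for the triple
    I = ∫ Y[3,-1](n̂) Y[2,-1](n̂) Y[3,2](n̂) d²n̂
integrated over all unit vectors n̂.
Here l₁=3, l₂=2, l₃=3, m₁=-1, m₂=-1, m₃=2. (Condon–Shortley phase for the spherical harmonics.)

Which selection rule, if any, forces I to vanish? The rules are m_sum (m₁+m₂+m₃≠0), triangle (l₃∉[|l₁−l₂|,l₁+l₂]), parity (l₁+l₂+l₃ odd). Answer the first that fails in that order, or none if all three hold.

azimuthal sum: -1 − 1 + 2 = 0  ✓
1 ≤ 3 ≤ 5 (triangle on l)  ✓
L = 3 + 2 + 3 = 8 (even)  ✓

none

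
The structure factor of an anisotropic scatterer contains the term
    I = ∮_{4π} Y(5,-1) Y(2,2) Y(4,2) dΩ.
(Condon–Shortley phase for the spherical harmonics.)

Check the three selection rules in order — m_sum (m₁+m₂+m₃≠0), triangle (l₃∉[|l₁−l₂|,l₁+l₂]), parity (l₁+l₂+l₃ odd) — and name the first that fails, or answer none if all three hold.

azimuthal sum: -1 + 2 + 2 = 3  ✗
3 ≤ 4 ≤ 7 (triangle on l)
L = 5 + 2 + 4 = 11 (odd)

m_sum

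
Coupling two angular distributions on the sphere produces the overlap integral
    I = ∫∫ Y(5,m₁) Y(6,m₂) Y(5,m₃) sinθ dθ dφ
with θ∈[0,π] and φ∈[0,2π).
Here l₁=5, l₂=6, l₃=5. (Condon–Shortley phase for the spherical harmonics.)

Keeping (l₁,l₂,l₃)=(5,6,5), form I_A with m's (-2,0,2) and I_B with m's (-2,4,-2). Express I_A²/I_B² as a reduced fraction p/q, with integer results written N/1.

Shared (l₁,l₂,l₃)=(5,6,5): N and (l;000)² cancel in I_A²/I_B².
A: Δ = 6!·4!·6!/17! = 1/28588560; Racah Σ t=3..6: t=3:−1/31104 t=4:+1/13824 t=5:−1/57600 t=6:+1/3110400 = 1/43200; ⇒ 3j(5 6 5; -2 0 2)² = 108/12155, sgn -1
B: Δ = 6!·4!·6!/17! = 1/28588560; Racah Σ t=4..6: t=4:+1/207360 t=5:−1/57600 t=6:+1/207360 = -1/129600; ⇒ 3j(5 6 5; -2 4 -2)² = 168/12155, sgn +1
I_A²/I_B² = (108/12155)/(168/12155) = 9/14

9/14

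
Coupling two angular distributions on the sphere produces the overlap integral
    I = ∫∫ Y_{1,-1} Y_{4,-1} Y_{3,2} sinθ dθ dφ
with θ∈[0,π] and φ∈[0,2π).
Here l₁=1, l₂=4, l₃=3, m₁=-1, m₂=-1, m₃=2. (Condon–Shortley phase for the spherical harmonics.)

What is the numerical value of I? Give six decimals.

-0.106622

Checks pass: Σm=0; 8 even; l₃=3∈[3,5].
(2·1+1)(2·4+1)(2·3+1) = 189
Δ: 2! 0! 6! / 9! → 1/252
sum: t=1:−1/36 = -1/36
3j²(1 4 3; 0 0 0) = Δ·Π!·Σ² = 4/63  (sign +1)
sum: t=2:+1/240 = 1/240
3j²(1 4 3; -1 -1 2) = Δ·Π!·Σ² = 1/84  (sign -1)
combine: 4πI² = 189·4/63·1/84 = 1/7
take √, sign -1: I = -0.10662181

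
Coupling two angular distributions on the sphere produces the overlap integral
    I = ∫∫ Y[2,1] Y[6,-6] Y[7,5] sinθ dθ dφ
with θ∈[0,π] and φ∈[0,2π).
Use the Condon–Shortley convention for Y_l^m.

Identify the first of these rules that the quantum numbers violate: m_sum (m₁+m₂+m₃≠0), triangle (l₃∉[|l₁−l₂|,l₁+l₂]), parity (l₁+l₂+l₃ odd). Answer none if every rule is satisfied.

parity

m₁+m₂+m₃ = 1 − 6 + 5 = 0  ✓
triangle: |2−6|=4 ≤ l₃=7 ≤ 2+6=8  ✓
parity: l₁+l₂+l₃ = 15 is odd  ✗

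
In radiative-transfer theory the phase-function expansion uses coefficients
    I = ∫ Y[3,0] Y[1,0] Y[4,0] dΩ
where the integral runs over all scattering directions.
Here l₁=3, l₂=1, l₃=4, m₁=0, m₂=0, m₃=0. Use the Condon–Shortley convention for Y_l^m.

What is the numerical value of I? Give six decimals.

0.246233

Checks pass: Σm=0; 8 even; l₃=4∈[2,4].
(2·3+1)(2·1+1)(2·4+1) = 189
Δ: 0! 6! 2! / 9! → 1/252
sum: t=0:+1/36 = 1/36
3j²(3 1 4; 0 0 0) = Δ·Π!·Σ² = 4/63  (sign +1)
(m-triple is (0,0,0) — same symbol as above.)
combine: 4πI² = 189·4/63·4/63 = 16/21
take √, sign +1: I = 0.24623252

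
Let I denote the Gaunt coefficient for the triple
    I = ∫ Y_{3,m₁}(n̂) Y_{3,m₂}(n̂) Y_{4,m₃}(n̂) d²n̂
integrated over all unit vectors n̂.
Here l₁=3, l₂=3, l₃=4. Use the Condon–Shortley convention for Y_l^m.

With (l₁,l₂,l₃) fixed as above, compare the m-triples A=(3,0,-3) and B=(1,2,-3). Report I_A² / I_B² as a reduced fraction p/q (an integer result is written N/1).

9/2

l's match ⇒ only the (l;m) 3-j factors differ between A and B.
A: triangle coeff Δ(3,3,4) = 1/34650; Σ_t [0,0]: t=0:+1/288 = 1/288; (3j)²=1/22 [(3 3 4; 3 0 -3)], sign=-1
B: triangle coeff Δ(3,3,4) = 1/34650; Σ_t [1,2]: t=1:−1/144 t=2:+1/288 = -1/288; (3j)²=1/99 [(3 3 4; 1 2 -3)], sign=+1
I_A²/I_B² = (1/22)/(1/99) = 9/2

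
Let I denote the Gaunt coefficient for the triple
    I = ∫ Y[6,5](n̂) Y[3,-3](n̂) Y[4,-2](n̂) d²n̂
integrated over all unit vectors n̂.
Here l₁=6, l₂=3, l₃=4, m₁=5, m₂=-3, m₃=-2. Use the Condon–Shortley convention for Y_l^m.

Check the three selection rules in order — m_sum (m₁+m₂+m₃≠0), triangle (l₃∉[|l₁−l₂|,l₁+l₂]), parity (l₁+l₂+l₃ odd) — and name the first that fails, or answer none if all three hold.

parity

azimuthal sum: 5 − 3 − 2 = 0  ✓
3 ≤ 4 ≤ 9 (triangle on l)  ✓
L = 6 + 3 + 4 = 13 (odd)  ✗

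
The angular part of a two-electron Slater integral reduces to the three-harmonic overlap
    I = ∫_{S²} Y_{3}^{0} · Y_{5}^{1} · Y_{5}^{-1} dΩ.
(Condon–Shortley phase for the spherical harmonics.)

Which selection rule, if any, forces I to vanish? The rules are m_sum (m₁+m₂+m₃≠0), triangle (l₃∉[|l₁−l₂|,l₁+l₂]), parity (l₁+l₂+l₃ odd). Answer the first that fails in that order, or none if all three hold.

parity

m₁+m₂+m₃ = 0 + 1 − 1 = 0  ✓
triangle: |3−5|=2 ≤ l₃=5 ≤ 3+5=8  ✓
parity: l₁+l₂+l₃ = 13 is odd  ✗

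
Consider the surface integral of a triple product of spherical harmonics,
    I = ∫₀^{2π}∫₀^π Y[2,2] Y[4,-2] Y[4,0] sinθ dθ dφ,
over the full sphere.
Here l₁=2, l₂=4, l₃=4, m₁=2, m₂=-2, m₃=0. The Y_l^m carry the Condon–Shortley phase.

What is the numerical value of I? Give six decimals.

Rules hold: Σm=0, L=10 even, 2≤4≤6.
N = 5·9·9 = 405
Δ = 2!·2!·6!/11! = 1/13860
Racah Σ t=0..2: t=0:+1/192 t=1:−1/36 t=2:+1/192 = -5/288
⇒ 3j(2 4 4; 0 0 0)² = 20/693, sgn -1
Racah Σ t=0..0: t=0:+1/192 = 1/192
⇒ 3j(2 4 4; 2 -2 0)² = 3/77, sgn +1
4πI² = N·(3j₀)²·(3jₘ)² = 2700/5929
I = -1·√(0.455389/4π) = -0.19036462

-0.190365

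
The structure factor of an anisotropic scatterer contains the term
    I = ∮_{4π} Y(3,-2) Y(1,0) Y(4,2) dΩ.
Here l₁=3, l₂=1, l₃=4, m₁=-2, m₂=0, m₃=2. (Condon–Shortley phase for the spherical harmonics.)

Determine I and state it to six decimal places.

0.213244

Rules hold: Σm=0, L=8 even, 2≤4≤4.
N = 7·3·9 = 189
Δ = 0!·6!·2!/9! = 1/252
Racah Σ t=0..0: t=0:+1/36 = 1/36
⇒ 3j(3 1 4; 0 0 0)² = 4/63, sgn +1
Racah Σ t=0..0: t=0:+1/120 = 1/120
⇒ 3j(3 1 4; -2 0 2)² = 1/21, sgn +1
4πI² = N·(3j₀)²·(3jₘ)² = 4/7
I = +1·√(0.571429/4π) = 0.21324362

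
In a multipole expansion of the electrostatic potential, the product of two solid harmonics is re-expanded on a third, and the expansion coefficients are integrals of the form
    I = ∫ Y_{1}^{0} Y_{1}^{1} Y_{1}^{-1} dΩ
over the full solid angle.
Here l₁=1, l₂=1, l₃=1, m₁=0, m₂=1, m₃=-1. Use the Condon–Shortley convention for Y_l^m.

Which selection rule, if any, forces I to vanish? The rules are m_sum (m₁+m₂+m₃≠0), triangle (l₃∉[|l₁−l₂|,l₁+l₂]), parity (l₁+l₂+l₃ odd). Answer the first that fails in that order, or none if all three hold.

parity

azimuthal sum: 0 + 1 − 1 = 0  ✓
0 ≤ 1 ≤ 2 (triangle on l)  ✓
L = 1 + 1 + 1 = 3 (odd)  ✗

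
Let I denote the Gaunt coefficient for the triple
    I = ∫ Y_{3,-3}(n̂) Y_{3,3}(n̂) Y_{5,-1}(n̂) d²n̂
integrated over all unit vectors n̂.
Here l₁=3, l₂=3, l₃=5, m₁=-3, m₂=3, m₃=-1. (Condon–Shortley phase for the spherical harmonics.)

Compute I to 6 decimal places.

0.000000

-3 + 3 − 1 = -1 ≠ 0: azimuthal integral kills it; I = 0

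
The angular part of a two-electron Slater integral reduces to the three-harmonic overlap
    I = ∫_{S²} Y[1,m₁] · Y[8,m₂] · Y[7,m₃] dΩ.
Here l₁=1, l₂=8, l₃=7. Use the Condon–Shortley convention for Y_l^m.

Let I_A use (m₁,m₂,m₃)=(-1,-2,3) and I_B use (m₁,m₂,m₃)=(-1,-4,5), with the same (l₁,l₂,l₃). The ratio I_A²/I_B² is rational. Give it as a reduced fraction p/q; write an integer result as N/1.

5/2

Shared (l₁,l₂,l₃)=(1,8,7): N and (l;000)² cancel in I_A²/I_B².
A: Δ = 2!·0!·14!/17! = 1/2040; Racah Σ t=2..2: t=2:+1/174182400 = 1/174182400; ⇒ 3j(1 8 7; -1 -2 3)² = 1/136, sgn +1
B: Δ = 2!·0!·14!/17! = 1/2040; Racah Σ t=2..2: t=2:+1/1916006400 = 1/1916006400; ⇒ 3j(1 8 7; -1 -4 5)² = 1/340, sgn +1
I_A²/I_B² = (1/136)/(1/340) = 5/2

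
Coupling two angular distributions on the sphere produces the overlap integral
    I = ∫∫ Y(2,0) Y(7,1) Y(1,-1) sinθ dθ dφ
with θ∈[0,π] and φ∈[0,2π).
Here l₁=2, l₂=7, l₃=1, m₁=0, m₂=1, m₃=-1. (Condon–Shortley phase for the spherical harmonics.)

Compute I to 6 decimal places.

0.000000

triangle: need 5≤l₃≤9, have 1; I=0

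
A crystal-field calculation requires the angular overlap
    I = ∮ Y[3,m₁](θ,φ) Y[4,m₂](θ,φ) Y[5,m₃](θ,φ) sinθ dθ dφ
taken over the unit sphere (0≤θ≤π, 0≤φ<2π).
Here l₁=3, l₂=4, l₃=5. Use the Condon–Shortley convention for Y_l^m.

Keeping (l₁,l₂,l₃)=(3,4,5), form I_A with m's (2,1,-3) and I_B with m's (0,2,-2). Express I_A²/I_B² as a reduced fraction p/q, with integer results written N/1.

5/2

l's match ⇒ only the (l;m) 3-j factors differ between A and B.
A: triangle coeff Δ(3,4,5) = 1/180180; Σ_t [0,1]: t=0:+1/1440 t=1:−1/1152 = -1/5760; (3j)²=1/858 [(3 4 5; 2 1 -3)], sign=-1
B: triangle coeff Δ(3,4,5) = 1/180180; Σ_t [0,2]: t=0:+1/8640 t=1:−1/480 t=2:+1/576 = -1/4320; (3j)²=1/2145 [(3 4 5; 0 2 -2)], sign=+1
I_A²/I_B² = (1/858)/(1/2145) = 5/2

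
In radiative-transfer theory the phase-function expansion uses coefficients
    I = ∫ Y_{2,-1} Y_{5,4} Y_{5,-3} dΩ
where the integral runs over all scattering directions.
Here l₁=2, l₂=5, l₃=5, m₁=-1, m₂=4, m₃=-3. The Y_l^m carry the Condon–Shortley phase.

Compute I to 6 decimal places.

0.196098

Checks pass: Σm=0; 12 even; l₃=5∈[3,7].
(2·2+1)(2·5+1)(2·5+1) = 605
Δ: 2! 2! 8! / 13! → 1/38610
sum: t=0:+1/2880 t=1:−1/576 t=2:+1/2880 = -1/960
3j²(2 5 5; 0 0 0) = Δ·Π!·Σ² = 10/429  (sign +1)
sum: t=1:−1/80640 t=2:+1/10080 = 1/11520
3j²(2 5 5; -1 4 -3) = Δ·Π!·Σ² = 49/1430  (sign +1)
combine: 4πI² = 605·10/429·49/1430 = 245/507
take √, sign +1: I = 0.19609844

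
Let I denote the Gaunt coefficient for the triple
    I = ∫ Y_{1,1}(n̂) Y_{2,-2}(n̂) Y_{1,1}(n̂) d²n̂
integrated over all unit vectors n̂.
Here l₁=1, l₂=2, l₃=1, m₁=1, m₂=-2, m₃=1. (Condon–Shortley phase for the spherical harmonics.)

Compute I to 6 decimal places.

m-sum 0 ✓  L=4 even ✓  1≤1≤3 ✓
Π(2lᵢ+1) = 3×5×3 = 45
triangle coeff Δ(1,2,1) = 1/30
Σ_t [1,1]: t=1:−1/1 = -1/1
(3j)²=2/15 [(1 2 1; 0 0 0)], sign=+1
Σ_t [0,0]: t=0:+1/4 = 1/4
(3j)²=1/5 [(1 2 1; 1 -2 1)], sign=+1
⇒ 4πI² = 6/5
I = (+1)√(6/5/(4π)) = 0.30901936

0.309019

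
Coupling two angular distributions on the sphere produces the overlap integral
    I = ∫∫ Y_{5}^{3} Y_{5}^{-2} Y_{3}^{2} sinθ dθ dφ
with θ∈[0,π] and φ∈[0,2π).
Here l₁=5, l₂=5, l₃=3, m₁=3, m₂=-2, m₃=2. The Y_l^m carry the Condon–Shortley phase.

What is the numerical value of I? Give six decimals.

m-sum = 3 − 2 + 2 = 3 ≠ 0 ⇒ I = 0

0.000000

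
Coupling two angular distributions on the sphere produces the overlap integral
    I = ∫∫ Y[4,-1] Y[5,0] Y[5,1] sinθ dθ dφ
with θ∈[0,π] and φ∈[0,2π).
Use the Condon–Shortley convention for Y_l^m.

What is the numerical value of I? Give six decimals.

-0.053153

Rules hold: Σm=0, L=14 even, 1≤5≤9.
N = 9·11·11 = 1089
Δ = 4!·4!·6!/15! = 1/3153150
Racah Σ t=0..4: t=0:+1/69120 t=1:−1/1728 t=2:+1/576 t=3:−1/1728 t=4:+1/69120 = 7/11520
⇒ 3j(4 5 5; 0 0 0)² = 2/143, sgn -1
Racah Σ t=1..4: t=1:−1/6912 t=2:+1/864 t=3:−1/1152 t=4:+1/17280 = 7/34560
⇒ 3j(4 5 5; -1 0 1)² = 1/429, sgn +1
4πI² = N·(3j₀)²·(3jₘ)² = 6/169
I = -1·√(0.035503/4π) = -0.05315295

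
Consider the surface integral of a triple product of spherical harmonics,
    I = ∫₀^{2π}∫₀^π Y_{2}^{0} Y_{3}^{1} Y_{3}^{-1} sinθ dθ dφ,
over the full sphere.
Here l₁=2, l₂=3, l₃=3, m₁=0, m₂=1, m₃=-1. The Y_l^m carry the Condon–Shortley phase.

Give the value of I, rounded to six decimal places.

Checks pass: Σm=0; 8 even; l₃=3∈[1,5].
(2·2+1)(2·3+1)(2·3+1) = 245
Δ: 2! 2! 4! / 9! → 1/3780
sum: t=0:+1/24 t=1:−1/4 t=2:+1/24 = -1/6
3j²(2 3 3; 0 0 0) = Δ·Π!·Σ² = 4/105  (sign +1)
sum: t=0:+1/96 t=1:−1/6 t=2:+1/16 = -3/32
3j²(2 3 3; 0 1 -1) = Δ·Π!·Σ² = 3/140  (sign -1)
combine: 4πI² = 245·4/105·3/140 = 1/5
take √, sign -1: I = -0.12615663

-0.126157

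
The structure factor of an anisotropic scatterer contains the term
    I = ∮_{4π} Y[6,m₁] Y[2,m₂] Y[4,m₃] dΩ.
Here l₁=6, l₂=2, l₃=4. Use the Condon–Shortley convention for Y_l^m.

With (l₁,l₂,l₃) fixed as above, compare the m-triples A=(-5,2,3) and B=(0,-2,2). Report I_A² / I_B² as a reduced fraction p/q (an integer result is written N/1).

Shared (l₁,l₂,l₃)=(6,2,4): N and (l;000)² cancel in I_A²/I_B².
A: Δ = 4!·8!·0!/13! = 1/6435; Racah Σ t=4..4: t=4:+1/120960 = 1/120960; ⇒ 3j(6 2 4; -5 2 3)² = 2/39, sgn -1
B: Δ = 4!·8!·0!/13! = 1/6435; Racah Σ t=0..0: t=0:+1/34560 = 1/34560; ⇒ 3j(6 2 4; 0 -2 2)² = 1/429, sgn +1
I_A²/I_B² = (2/39)/(1/429) = 22/1

22/1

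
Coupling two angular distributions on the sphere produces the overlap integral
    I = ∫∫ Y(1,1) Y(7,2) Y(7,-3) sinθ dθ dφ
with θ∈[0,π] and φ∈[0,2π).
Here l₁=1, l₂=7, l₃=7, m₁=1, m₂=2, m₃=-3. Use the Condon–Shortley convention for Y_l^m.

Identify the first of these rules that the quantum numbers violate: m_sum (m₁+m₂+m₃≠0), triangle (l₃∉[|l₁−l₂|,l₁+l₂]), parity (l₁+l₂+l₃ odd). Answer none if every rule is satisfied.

parity

azimuthal sum: 1 + 2 − 3 = 0  ✓
6 ≤ 7 ≤ 8 (triangle on l)  ✓
L = 1 + 7 + 7 = 15 (odd)  ✗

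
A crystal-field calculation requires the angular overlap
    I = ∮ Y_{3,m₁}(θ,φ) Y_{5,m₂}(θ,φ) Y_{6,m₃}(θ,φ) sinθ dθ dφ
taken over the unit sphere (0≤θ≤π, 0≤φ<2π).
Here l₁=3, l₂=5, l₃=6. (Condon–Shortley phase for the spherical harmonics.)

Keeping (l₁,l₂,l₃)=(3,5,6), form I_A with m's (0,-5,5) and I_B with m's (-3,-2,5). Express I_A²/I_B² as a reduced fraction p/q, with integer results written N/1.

3/2

Same 3,5,6: normalisation and zero-m 3j drop out of the ratio.
A: Δ: 2! 4! 8! / 15! → 1/675675; sum: t=0:+1/483840 = 1/483840; 3j²(3 5 6; 0 -5 5) = Δ·Π!·Σ² = 3/91  (sign -1)
B: Δ: 2! 4! 8! / 15! → 1/675675; sum: t=2:+1/241920 = 1/241920; 3j²(3 5 6; -3 -2 5) = Δ·Π!·Σ² = 2/91  (sign -1)
I_A²/I_B² = (3/91)/(2/91) = 3/2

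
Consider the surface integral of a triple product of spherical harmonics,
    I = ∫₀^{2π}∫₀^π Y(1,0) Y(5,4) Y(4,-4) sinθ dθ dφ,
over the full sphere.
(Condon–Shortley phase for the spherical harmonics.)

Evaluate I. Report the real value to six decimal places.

m-sum 0 ✓  L=10 even ✓  4≤4≤6 ✓
Π(2lᵢ+1) = 3×11×9 = 297
triangle coeff Δ(1,5,4) = 1/495
Σ_t [1,1]: t=1:−1/576 = -1/576
(3j)²=5/99 [(1 5 4; 0 0 0)], sign=-1
Σ_t [1,1]: t=1:−1/40320 = -1/40320
(3j)²=1/55 [(1 5 4; 0 4 -4)], sign=-1
⇒ 4πI² = 3/11
I = (+1)√(3/11/(4π)) = 0.14731920

0.147319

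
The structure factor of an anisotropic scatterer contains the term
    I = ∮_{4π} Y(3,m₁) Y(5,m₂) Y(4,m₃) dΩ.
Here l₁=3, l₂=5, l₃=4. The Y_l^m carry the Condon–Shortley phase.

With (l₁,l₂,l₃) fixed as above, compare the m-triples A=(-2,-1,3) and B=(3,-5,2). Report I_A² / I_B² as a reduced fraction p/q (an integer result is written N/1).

121/90

l's match ⇒ only the (l;m) 3-j factors differ between A and B.
A: triangle coeff Δ(3,5,4) = 1/180180; Σ_t [3,4]: t=3:−1/1440 t=4:+1/17280 = -11/17280; (3j)²=11/468 [(3 5 4; -2 -1 3)], sign=+1
B: triangle coeff Δ(3,5,4) = 1/180180; Σ_t [0,0]: t=0:+1/34560 = 1/34560; (3j)²=5/286 [(3 5 4; 3 -5 2)], sign=+1
I_A²/I_B² = (11/468)/(5/286) = 121/90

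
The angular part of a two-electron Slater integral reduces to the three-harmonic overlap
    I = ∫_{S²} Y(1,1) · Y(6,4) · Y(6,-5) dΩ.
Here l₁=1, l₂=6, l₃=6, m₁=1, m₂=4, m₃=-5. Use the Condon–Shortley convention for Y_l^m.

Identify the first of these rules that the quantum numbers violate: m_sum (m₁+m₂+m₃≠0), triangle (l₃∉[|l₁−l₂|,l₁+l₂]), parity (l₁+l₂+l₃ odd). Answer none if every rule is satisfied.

Σmᵢ = 0  ✓
l₃∈[|l₁−l₂|,l₁+l₂]=[5,7], have l₃=6  ✓
Σlᵢ = 13 ⇒ odd  ✗

parity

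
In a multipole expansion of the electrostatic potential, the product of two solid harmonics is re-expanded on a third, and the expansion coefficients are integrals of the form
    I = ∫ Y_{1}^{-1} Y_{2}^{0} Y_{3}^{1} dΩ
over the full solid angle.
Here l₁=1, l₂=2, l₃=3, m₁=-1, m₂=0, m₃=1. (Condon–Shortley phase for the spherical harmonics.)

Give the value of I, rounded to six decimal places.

-0.202301

m-sum 0 ✓  L=6 even ✓  1≤3≤3 ✓
Π(2lᵢ+1) = 3×5×7 = 105
triangle coeff Δ(1,2,3) = 1/105
Σ_t [0,0]: t=0:+1/4 = 1/4
(3j)²=3/35 [(1 2 3; 0 0 0)], sign=-1
Σ_t [0,0]: t=0:+1/8 = 1/8
(3j)²=2/35 [(1 2 3; -1 0 1)], sign=+1
⇒ 4πI² = 18/35
I = (-1)√(18/35/(4π)) = -0.20230066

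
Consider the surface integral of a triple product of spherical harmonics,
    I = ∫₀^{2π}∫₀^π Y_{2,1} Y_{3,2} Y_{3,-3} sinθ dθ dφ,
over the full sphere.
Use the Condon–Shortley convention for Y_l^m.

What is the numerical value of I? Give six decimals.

-0.210261

Checks pass: Σm=0; 8 even; l₃=3∈[1,5].
(2·2+1)(2·3+1)(2·3+1) = 245
Δ: 2! 2! 4! / 9! → 1/3780
sum: t=0:+1/24 t=1:−1/4 t=2:+1/24 = -1/6
3j²(2 3 3; 0 0 0) = Δ·Π!·Σ² = 4/105  (sign +1)
sum: t=1:−1/48 = -1/48
3j²(2 3 3; 1 2 -3) = Δ·Π!·Σ² = 5/84  (sign -1)
combine: 4πI² = 245·4/105·5/84 = 5/9
take √, sign -1: I = -0.21026104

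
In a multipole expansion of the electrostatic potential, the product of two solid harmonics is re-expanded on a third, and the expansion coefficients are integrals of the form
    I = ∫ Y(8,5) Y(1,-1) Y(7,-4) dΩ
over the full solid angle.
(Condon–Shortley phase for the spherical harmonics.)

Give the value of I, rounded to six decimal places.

Checks pass: Σm=0; 16 even; l₃=7∈[7,9].
(2·8+1)(2·1+1)(2·7+1) = 765
Δ: 2! 14! 0! / 17! → 1/2040
sum: t=1:−1/25401600 = -1/25401600
3j²(8 1 7; 0 0 0) = Δ·Π!·Σ² = 8/255  (sign +1)
sum: t=0:+1/479001600 = 1/479001600
3j²(8 1 7; 5 -1 -4) = Δ·Π!·Σ² = 13/340  (sign -1)
combine: 4πI² = 765·8/255·13/340 = 78/85
take √, sign -1: I = -0.27022959

-0.270230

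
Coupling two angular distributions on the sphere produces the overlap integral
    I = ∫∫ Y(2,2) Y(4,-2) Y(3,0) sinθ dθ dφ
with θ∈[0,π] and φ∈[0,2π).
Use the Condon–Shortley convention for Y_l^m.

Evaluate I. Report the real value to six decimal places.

L=9 odd ⇒ parity kills the (l;000) factor ⇒ I = 0

0.000000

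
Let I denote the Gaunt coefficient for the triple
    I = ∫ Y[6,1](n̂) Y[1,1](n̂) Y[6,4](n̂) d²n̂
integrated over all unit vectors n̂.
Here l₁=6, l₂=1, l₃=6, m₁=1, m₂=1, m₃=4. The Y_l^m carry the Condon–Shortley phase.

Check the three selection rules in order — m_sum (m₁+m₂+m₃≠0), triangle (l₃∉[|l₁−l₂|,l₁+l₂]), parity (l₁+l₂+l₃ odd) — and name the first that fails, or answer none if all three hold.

Σmᵢ = 6  ✗
l₃∈[|l₁−l₂|,l₁+l₂]=[5,7], have l₃=6
Σlᵢ = 13 ⇒ odd

m_sum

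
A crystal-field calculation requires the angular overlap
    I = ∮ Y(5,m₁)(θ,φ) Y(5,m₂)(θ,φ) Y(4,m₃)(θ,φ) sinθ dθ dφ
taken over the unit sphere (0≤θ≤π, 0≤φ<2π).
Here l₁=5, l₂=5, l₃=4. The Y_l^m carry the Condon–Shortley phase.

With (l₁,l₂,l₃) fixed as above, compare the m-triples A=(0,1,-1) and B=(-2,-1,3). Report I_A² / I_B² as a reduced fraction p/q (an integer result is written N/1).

6/5

Shared (l₁,l₂,l₃)=(5,5,4): N and (l;000)² cancel in I_A²/I_B².
A: Δ = 6!·4!·4!/15! = 1/3153150; Racah Σ t=2..5: t=2:+1/6912 t=3:−1/864 t=4:+1/1152 t=5:−1/17280 = -7/34560; ⇒ 3j(5 5 4; 0 1 -1)² = 1/429, sgn +1
B: Δ = 6!·4!·4!/15! = 1/3153150; Racah Σ t=3..4: t=3:−1/5184 t=4:+1/6912 = -1/20736; ⇒ 3j(5 5 4; -2 -1 3)² = 5/2574, sgn +1
I_A²/I_B² = (1/429)/(5/2574) = 6/5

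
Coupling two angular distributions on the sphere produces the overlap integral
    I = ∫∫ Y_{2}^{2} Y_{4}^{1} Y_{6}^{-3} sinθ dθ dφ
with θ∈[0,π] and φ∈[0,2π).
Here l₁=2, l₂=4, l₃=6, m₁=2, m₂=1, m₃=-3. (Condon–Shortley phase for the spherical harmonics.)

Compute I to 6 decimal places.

m-sum 0 ✓  L=12 even ✓  2≤6≤6 ✓
Π(2lᵢ+1) = 5×9×13 = 585
triangle coeff Δ(2,4,6) = 1/6435
Σ_t [0,0]: t=0:+1/2304 = 1/2304
(3j)²=5/143 [(2 4 6; 0 0 0)], sign=+1
Σ_t [0,0]: t=0:+1/17280 = 1/17280
(3j)²=14/715 [(2 4 6; 2 1 -3)], sign=-1
⇒ 4πI² = 630/1573
I = (-1)√(630/1573/(4π)) = -0.17852580

-0.178526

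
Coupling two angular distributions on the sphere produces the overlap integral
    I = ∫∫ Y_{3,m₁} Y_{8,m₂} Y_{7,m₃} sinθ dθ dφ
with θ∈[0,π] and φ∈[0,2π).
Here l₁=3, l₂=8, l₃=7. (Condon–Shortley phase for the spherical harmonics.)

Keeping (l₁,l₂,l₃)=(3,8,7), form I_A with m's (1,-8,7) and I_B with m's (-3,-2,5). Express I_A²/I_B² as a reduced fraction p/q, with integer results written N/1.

Shared (l₁,l₂,l₃)=(3,8,7): N and (l;000)² cancel in I_A²/I_B².
A: Δ = 4!·2!·12!/19! = 1/5290740; Racah Σ t=0..0: t=0:+1/22992076800 = 1/22992076800; ⇒ 3j(3 8 7; 1 -8 7)² = 91/2907, sgn +1
B: Δ = 4!·2!·12!/19! = 1/5290740; Racah Σ t=4..4: t=4:+1/348364800 = 1/348364800; ⇒ 3j(3 8 7; -3 -2 5)² = 165/58786, sgn +1
I_A²/I_B² = (91/2907)/(165/58786) = 16562/1485

16562/1485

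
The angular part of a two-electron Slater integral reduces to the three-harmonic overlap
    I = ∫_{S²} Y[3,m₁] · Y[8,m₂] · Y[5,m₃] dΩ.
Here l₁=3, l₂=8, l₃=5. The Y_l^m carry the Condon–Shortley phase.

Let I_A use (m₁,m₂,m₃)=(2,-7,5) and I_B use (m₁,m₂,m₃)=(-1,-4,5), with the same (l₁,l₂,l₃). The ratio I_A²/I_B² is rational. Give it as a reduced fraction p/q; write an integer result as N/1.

l's match ⇒ only the (l;m) 3-j factors differ between A and B.
A: triangle coeff Δ(3,8,5) = 1/136136; Σ_t [1,1]: t=1:−1/435456000 = -1/435456000; (3j)²=3/136 [(3 8 5; 2 -7 5)], sign=-1
B: triangle coeff Δ(3,8,5) = 1/136136; Σ_t [4,4]: t=4:+1/174182400 = 1/174182400; (3j)²=3/6188 [(3 8 5; -1 -4 5)], sign=+1
I_A²/I_B² = (3/136)/(3/6188) = 91/2

91/2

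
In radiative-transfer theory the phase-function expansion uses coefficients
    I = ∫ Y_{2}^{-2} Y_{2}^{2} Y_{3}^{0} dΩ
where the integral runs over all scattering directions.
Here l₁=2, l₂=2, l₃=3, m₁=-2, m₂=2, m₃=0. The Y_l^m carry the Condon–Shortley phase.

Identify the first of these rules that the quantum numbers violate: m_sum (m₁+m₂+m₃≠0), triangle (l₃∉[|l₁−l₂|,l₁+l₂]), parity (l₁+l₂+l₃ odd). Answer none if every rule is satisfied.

Σmᵢ = 0  ✓
l₃∈[|l₁−l₂|,l₁+l₂]=[0,4], have l₃=3  ✓
Σlᵢ = 7 ⇒ odd  ✗

parity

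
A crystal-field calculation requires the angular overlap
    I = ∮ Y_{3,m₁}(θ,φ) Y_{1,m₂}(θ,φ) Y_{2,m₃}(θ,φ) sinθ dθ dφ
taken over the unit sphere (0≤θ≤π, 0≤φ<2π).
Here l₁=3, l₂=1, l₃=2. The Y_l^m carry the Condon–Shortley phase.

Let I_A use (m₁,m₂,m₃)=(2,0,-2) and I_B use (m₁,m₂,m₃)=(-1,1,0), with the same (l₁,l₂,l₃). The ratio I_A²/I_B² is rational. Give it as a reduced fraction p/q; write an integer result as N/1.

Same 3,1,2: normalisation and zero-m 3j drop out of the ratio.
A: Δ: 2! 4! 0! / 7! → 1/105; sum: t=1:−1/24 = -1/24; 3j²(3 1 2; 2 0 -2) = Δ·Π!·Σ² = 1/21  (sign -1)
B: Δ: 2! 4! 0! / 7! → 1/105; sum: t=2:+1/8 = 1/8; 3j²(3 1 2; -1 1 0) = Δ·Π!·Σ² = 2/35  (sign +1)
I_A²/I_B² = (1/21)/(2/35) = 5/6

5/6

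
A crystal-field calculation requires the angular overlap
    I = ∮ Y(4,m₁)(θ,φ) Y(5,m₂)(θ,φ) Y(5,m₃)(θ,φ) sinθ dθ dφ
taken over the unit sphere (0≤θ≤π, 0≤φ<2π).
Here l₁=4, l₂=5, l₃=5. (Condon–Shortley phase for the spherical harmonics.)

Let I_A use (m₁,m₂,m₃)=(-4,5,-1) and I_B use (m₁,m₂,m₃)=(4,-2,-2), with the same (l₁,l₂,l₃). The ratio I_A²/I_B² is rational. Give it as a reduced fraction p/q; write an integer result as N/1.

6/35

Shared (l₁,l₂,l₃)=(4,5,5): N and (l;000)² cancel in I_A²/I_B².
A: Δ = 4!·4!·6!/15! = 1/3153150; Racah Σ t=4..4: t=4:+1/414720 = 1/414720; ⇒ 3j(4 5 5; -4 5 -1)² = 2/429, sgn +1
B: Δ = 4!·4!·6!/15! = 1/3153150; Racah Σ t=0..0: t=0:+1/20736 = 1/20736; ⇒ 3j(4 5 5; 4 -2 -2)² = 35/1287, sgn -1
I_A²/I_B² = (2/429)/(35/1287) = 6/35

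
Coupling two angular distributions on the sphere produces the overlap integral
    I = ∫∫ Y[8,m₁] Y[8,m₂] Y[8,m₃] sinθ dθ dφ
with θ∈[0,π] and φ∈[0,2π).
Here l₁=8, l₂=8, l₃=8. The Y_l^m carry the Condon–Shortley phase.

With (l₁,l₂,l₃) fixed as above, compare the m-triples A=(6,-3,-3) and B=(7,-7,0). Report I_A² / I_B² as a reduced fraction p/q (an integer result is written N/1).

Same 8,8,8: normalisation and zero-m 3j drop out of the ratio.
A: Δ: 8! 8! 8! / 25! → 1/236637794250; sum: t=0:+1/41803776000 t=1:−1/14631321600 t=2:+1/41803776000 = -1/48771072000; 3j²(8 8 8; 6 -3 -3) = Δ·Π!·Σ² = 264/37145  (sign +1)
B: Δ: 8! 8! 8! / 25! → 1/236637794250; sum: t=0:+1/1024192512000 t=1:−1/8193540096000 = 1/1170505728000; 3j²(8 8 8; 7 -7 0) = Δ·Π!·Σ² = 637/74290  (sign +1)
I_A²/I_B² = (264/37145)/(637/74290) = 528/637

528/637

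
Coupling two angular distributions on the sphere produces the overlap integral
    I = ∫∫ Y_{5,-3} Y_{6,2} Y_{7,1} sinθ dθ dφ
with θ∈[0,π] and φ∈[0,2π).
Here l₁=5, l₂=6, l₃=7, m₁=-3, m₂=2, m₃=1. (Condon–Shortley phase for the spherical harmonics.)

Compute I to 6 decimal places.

Checks pass: Σm=0; 18 even; l₃=7∈[1,11].
(2·5+1)(2·6+1)(2·7+1) = 2145
Δ: 4! 6! 8! / 19! → 1/174594420
sum: t=0:+1/4147200 t=1:−1/207360 t=2:+1/82944 t=3:−1/207360 t=4:+1/4147200 = 1/345600
3j²(5 6 7; 0 0 0) = Δ·Π!·Σ² = 420/46189  (sign -1)
sum: t=2:+1/4147200 t=3:−1/518400 t=4:+1/663552 = -1/5529600
3j²(5 6 7; -3 2 1) = Δ·Π!·Σ² = 98/230945  (sign -1)
combine: 4πI² = 2145·420/46189·98/230945 = 123480/14919047
take √, sign +1: I = 0.02566391

0.025664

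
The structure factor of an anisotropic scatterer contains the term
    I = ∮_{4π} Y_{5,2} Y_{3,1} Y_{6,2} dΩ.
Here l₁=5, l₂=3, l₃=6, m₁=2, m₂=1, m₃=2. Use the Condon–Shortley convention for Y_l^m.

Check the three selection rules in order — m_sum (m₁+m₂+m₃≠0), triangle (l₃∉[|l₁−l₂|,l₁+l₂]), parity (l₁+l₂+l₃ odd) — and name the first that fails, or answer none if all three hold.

azimuthal sum: 2 + 1 + 2 = 5  ✗
2 ≤ 6 ≤ 8 (triangle on l)
L = 5 + 3 + 6 = 14 (even)

m_sum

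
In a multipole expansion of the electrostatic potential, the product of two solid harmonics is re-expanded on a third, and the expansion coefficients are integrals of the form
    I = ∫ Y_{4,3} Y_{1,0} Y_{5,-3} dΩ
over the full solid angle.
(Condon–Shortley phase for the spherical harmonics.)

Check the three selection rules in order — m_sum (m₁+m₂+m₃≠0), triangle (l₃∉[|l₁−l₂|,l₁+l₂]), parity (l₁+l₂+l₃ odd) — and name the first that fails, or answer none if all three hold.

none

Σmᵢ = 0  ✓
l₃∈[|l₁−l₂|,l₁+l₂]=[3,5], have l₃=5  ✓
Σlᵢ = 10 ⇒ even  ✓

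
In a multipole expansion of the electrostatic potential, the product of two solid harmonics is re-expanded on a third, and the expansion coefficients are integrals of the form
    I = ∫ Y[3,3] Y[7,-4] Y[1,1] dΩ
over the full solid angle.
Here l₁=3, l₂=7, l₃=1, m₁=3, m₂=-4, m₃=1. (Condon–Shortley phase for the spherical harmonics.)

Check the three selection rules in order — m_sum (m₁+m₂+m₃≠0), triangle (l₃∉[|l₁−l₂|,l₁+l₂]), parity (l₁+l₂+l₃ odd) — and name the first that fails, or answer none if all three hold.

m₁+m₂+m₃ = 3 − 4 + 1 = 0  ✓
triangle: |3−7|=4 ≤ l₃=1 ≤ 3+7=10  ✗
parity: l₁+l₂+l₃ = 11 is odd

triangle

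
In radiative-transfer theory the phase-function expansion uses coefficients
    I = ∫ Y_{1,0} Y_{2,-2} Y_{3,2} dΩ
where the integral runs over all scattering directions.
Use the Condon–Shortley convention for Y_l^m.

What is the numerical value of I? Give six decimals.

0.184674

Checks pass: Σm=0; 6 even; l₃=3∈[1,3].
(2·1+1)(2·2+1)(2·3+1) = 105
Δ: 0! 2! 4! / 7! → 1/105
sum: t=0:+1/4 = 1/4
3j²(1 2 3; 0 0 0) = Δ·Π!·Σ² = 3/35  (sign -1)
sum: t=0:+1/24 = 1/24
3j²(1 2 3; 0 -2 2) = Δ·Π!·Σ² = 1/21  (sign -1)
combine: 4πI² = 105·3/35·1/21 = 3/7
take √, sign +1: I = 0.18467439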